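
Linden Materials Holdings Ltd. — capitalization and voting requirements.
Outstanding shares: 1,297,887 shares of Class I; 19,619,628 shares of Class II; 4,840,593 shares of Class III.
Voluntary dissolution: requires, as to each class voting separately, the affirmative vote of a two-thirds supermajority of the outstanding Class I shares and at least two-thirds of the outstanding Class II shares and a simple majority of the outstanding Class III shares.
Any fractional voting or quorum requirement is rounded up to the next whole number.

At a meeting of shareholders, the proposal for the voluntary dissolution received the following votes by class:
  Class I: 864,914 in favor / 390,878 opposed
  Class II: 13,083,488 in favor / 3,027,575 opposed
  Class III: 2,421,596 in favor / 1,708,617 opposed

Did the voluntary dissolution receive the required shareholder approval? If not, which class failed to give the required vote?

Not approved — the Class I shares did not give the required vote.

Class I: 2/3 of 1297887 = 865258; 865,258 required, 864,914 in favor — not approved.
Class II: 2/3 of 19619628 = 13079752; 13,079,752 required, 13,083,488 in favor — approved.
Class III: a majority of 4840593 is 2420297; 2,420,297 required, 2,421,596 in favor — approved.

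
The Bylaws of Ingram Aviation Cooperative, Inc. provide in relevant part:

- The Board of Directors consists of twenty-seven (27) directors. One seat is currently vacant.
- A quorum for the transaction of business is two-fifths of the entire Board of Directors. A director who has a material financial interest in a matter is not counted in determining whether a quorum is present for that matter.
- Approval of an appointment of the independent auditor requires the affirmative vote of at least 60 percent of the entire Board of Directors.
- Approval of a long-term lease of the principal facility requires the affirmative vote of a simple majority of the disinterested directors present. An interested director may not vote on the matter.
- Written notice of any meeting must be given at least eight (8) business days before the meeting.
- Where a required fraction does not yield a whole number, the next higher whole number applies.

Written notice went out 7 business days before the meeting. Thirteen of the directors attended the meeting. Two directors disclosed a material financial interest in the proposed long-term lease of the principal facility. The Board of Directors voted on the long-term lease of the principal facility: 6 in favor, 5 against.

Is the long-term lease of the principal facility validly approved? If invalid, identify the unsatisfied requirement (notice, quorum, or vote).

Notice: 7 business days given; 8 required (7 < 8). Not satisfied.
Quorum: 13 present, but the 2 interested directors do not count, leaving 11. Quorum is 11. Satisfied.
Vote: the long-term lease of the principal facility requires a majority of the disinterested directors present (13 − 2 = 11). A majority of 11 is 6, so 6 affirmative votes are needed; 6 voted in favor. Satisfied.

Invalid — notice requirement not satisfied.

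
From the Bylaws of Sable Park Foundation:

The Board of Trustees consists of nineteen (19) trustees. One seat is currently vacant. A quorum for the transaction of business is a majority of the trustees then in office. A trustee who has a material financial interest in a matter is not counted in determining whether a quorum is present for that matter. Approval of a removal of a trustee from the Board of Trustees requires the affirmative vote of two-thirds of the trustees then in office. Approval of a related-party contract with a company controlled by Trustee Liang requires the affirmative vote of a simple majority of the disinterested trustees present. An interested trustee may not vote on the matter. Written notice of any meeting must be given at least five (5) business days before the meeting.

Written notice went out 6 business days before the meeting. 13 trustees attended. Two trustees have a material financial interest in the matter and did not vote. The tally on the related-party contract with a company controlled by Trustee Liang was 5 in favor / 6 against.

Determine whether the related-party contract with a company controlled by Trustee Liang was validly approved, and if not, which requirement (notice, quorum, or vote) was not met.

Invalid — vote requirement not satisfied.

Notice: 6 business days given; 5 required (6 ≥ 5). Satisfied.
Quorum: 13 present, but the 2 interested trustees do not count, leaving 11. Quorum is 10. Satisfied.
Vote: the related-party contract with a company controlled by Trustee Liang requires a majority of the disinterested trustees present (13 − 2 = 11). A majority of 11 is 6, so 6 affirmative votes are needed; 5 voted in favor. Not satisfied.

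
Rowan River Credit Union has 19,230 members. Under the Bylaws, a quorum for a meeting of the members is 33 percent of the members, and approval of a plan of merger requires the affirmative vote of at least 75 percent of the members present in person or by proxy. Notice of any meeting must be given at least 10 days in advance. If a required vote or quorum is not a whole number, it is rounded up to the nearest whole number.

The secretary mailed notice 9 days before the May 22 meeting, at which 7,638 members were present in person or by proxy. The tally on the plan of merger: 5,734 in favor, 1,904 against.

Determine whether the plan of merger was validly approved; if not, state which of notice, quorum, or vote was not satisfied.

Notice: 9 days given; 10 required. Not satisfied.
Quorum: 33% of 19,230 = 6,345.90, rounded up to 6,346; 7,638 present. Satisfied.
Vote: requires three-fourths of those present (7,638); 3/4 of 7638 = 5728.50, rounded up to 5729, so 5,729 needed; 5,734 in favor. Satisfied.

Invalid — notice requirement not satisfied.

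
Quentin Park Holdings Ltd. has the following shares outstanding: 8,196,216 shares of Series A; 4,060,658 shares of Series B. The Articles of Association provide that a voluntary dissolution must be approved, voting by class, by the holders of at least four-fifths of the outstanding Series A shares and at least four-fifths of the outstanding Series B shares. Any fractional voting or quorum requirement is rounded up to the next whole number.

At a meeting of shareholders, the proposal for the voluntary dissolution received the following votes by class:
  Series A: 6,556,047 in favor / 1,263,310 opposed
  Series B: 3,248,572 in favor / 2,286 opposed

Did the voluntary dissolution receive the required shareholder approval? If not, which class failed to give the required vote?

Series A: 4/5 of 8196216 = 6556972.80, rounded up to 6556973; 6,556,973 required, 6,556,047 in favor — not approved.
Series B: 4/5 of 4060658 = 3248526.40, rounded up to 3248527; 3,248,527 required, 3,248,572 in favor — approved.

Not approved — the Series A shares did not give the required vote.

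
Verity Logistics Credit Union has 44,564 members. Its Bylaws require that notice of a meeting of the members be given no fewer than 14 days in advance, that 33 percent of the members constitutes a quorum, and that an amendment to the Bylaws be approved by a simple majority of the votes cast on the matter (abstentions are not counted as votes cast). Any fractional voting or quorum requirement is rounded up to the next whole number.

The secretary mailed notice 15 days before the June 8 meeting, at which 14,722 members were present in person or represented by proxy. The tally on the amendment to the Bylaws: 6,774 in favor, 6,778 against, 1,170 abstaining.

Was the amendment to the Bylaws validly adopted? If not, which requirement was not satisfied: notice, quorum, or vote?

Invalid — vote requirement not satisfied.

Notice: 15 days given; 14 required. Satisfied.
Quorum: 33% of 44,564 = 14,706.12, rounded up to 14,707; 14,722 present. Satisfied.
Vote: requires a majority of the votes cast (14,722 − 1,170 abstaining = 13,552); a majority of 13552 is 6777, so 6,777 needed; 6,774 in favor. Not satisfied.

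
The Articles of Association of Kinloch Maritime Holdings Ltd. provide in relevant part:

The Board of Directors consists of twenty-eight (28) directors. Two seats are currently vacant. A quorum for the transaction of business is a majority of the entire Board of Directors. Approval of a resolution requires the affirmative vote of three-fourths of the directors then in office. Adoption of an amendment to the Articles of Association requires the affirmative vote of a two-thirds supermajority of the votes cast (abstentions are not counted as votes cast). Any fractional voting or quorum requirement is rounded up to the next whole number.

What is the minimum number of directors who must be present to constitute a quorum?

A majority of 28 is 15.

15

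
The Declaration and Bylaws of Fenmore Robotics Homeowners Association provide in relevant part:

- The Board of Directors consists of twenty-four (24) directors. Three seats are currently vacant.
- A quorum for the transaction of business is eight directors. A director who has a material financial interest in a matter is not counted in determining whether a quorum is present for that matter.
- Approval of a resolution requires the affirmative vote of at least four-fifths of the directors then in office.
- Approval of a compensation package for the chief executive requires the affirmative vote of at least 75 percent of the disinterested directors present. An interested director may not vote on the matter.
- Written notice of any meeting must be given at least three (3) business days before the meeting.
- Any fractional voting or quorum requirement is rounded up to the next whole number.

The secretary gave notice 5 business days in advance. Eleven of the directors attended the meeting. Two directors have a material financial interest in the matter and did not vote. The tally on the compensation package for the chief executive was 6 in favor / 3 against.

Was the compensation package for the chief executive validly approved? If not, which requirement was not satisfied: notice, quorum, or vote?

Invalid — vote requirement not satisfied.

Notice: 5 business days given; 3 required (5 ≥ 3). Satisfied.
Quorum: 11 present, but the 2 interested directors do not count, leaving 9. Quorum is 8. Satisfied.
Vote: the compensation package for the chief executive requires three-fourths of the disinterested directors present (11 − 2 = 9). 3/4 of 9 = 6.75, rounded up to 7, so 7 affirmative votes are needed; 6 voted in favor. Not satisfied.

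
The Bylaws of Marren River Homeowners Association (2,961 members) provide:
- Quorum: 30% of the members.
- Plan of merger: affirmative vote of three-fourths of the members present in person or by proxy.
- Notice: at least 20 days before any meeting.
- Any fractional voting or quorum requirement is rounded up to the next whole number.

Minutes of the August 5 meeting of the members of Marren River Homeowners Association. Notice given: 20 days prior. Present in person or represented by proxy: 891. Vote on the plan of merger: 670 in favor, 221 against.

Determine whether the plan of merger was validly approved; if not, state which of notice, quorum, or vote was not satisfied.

Valid — all requirements satisfied.

Notice: 20 days given; 20 required. Satisfied.
Quorum: 30% of 2,961 = 888.30, rounded up to 889; 891 present. Satisfied.
Vote: requires three-fourths of those present (891); 3/4 of 891 = 668.25, rounded up to 669, so 669 needed; 670 in favor. Satisfied.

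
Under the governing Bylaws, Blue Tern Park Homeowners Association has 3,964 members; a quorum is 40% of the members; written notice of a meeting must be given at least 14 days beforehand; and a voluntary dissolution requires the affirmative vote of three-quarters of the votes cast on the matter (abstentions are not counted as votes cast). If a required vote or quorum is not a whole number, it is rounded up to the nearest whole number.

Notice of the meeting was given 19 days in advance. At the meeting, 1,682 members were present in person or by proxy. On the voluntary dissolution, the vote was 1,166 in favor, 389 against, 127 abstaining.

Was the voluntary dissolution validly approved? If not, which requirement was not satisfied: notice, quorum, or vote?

Invalid — vote requirement not satisfied.

Notice: 19 days given; 14 required. Satisfied.
Quorum: 40% of 3,964 = 1,585.60, rounded up to 1,586; 1,682 present. Satisfied.
Vote: requires three-fourths of the votes cast (1,682 − 127 abstaining = 1,555); 3/4 of 1555 = 1166.25, rounded up to 1167, so 1,167 needed; 1,166 in favor. Not satisfied.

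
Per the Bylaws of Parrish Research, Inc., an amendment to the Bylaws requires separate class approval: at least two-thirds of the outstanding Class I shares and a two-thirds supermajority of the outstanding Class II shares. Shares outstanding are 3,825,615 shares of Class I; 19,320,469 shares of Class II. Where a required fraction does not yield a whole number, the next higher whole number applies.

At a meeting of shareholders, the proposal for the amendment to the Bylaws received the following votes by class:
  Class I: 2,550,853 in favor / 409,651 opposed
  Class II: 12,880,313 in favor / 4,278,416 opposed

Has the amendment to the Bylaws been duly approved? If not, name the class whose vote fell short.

Class I: 2/3 of 3825615 = 2550410; 2,550,410 required, 2,550,853 in favor — approved.
Class II: 2/3 of 19320469 = 12880312.67, rounded up to 12880313; 12,880,313 required, 12,880,313 in favor — approved.

Approved — every class gave the required vote.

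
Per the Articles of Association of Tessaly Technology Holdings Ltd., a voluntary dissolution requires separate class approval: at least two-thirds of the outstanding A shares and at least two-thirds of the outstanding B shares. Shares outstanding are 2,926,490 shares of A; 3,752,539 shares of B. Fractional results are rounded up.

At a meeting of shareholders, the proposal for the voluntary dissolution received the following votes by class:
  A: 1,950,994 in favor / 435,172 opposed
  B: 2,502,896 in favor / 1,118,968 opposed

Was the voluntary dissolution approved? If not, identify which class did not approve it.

A: 2/3 of 2926490 = 1950993.33, rounded up to 1950994; 1,950,994 required, 1,950,994 in favor — approved.
B: 2/3 of 3752539 = 2501692.67, rounded up to 2501693; 2,501,693 required, 2,502,896 in favor — approved.

Approved — every class gave the required vote.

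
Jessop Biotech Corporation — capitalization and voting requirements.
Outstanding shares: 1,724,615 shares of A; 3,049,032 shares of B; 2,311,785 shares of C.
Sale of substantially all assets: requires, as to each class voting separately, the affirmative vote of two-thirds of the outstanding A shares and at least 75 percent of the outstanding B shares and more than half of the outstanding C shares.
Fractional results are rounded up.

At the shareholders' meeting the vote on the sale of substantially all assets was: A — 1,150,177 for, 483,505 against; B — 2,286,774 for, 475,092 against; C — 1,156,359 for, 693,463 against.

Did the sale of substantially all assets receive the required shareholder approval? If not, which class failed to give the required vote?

Approved — every class gave the required vote.

A: 2/3 of 1724615 = 1149743.33, rounded up to 1149744; 1,149,744 required, 1,150,177 in favor — approved.
B: 3/4 of 3049032 = 2286774; 2,286,774 required, 2,286,774 in favor — approved.
C: a majority of 2311785 is 1155893; 1,155,893 required, 1,156,359 in favor — approved.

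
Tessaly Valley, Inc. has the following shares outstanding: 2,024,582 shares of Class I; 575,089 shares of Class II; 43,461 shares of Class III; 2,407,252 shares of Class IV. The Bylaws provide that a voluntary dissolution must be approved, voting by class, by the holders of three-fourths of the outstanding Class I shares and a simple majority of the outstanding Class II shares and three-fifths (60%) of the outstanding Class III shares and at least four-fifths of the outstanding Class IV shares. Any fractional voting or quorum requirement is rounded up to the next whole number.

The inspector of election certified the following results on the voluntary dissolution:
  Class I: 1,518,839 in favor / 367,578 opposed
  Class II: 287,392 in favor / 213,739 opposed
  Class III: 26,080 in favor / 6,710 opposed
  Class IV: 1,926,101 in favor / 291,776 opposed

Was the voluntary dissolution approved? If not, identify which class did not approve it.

Not approved — the Class II shares did not give the required vote.

Class I: 3/4 of 2024582 = 1518436.50, rounded up to 1518437; 1,518,437 required, 1,518,839 in favor — approved.
Class II: a majority of 575089 is 287545; 287,545 required, 287,392 in favor — not approved.
Class III: 3/5 of 43461 = 26076.60, rounded up to 26077; 26,077 required, 26,080 in favor — approved.
Class IV: 4/5 of 2407252 = 1925801.60, rounded up to 1925802; 1,925,802 required, 1,926,101 in favor — approved.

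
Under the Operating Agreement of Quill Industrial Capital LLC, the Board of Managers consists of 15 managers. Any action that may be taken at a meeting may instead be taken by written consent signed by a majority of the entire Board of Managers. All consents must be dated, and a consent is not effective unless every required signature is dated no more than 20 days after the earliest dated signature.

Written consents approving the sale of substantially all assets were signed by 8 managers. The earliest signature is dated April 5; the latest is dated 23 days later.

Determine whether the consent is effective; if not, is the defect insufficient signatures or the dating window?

Not effective — dating-window requirement not satisfied.

Signatures required: a majority of 15 — a majority of 15 is 8, so 8 needed; 8 signed. Sufficient.
Dating window: the latest signature is 23 days after the earliest; the limit is 20 days. Outside the window.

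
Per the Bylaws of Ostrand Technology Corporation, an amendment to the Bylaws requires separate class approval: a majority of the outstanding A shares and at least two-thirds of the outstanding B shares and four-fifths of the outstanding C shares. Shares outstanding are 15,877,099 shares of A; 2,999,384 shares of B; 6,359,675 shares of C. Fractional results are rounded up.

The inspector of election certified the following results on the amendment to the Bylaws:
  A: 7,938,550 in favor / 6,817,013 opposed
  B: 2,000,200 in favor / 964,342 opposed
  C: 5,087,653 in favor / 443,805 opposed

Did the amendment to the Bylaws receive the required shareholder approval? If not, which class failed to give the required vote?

Not approved — the C shares did not give the required vote.

A: a majority of 15877099 is 7938550; 7,938,550 required, 7,938,550 in favor — approved.
B: 2/3 of 2999384 = 1999589.33, rounded up to 1999590; 1,999,590 required, 2,000,200 in favor — approved.
C: 4/5 of 6359675 = 5087740; 5,087,740 required, 5,087,653 in favor — not approved.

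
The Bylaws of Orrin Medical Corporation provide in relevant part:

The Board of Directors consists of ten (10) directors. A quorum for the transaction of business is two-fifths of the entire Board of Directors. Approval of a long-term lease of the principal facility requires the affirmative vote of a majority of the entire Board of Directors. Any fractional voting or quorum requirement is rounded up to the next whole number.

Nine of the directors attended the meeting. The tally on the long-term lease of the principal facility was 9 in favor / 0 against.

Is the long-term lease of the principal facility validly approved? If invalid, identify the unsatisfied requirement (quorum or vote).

Quorum: 9 present; quorum is 4. Satisfied.
Vote: the long-term lease of the principal facility requires a majority of the entire Board of Directors (10). A majority of 10 is 6, so 6 affirmative votes are needed; 9 voted in favor. Satisfied.

Valid — all requirements satisfied.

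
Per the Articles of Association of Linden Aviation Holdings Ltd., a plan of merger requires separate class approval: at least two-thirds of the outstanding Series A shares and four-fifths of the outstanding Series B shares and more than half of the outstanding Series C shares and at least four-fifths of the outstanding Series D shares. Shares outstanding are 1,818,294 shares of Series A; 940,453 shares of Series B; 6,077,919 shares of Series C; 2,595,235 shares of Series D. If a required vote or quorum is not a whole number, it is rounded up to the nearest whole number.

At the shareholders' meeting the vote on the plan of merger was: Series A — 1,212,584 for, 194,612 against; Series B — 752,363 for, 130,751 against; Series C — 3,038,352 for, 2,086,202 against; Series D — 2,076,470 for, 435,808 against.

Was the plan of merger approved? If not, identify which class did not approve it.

Series A: 2/3 of 1818294 = 1212196; 1,212,196 required, 1,212,584 in favor — approved.
Series B: 4/5 of 940453 = 752362.40, rounded up to 752363; 752,363 required, 752,363 in favor — approved.
Series C: a majority of 6077919 is 3038960; 3,038,960 required, 3,038,352 in favor — not approved.
Series D: 4/5 of 2595235 = 2076188; 2,076,188 required, 2,076,470 in favor — approved.

Not approved — the Series C shares did not give the required vote.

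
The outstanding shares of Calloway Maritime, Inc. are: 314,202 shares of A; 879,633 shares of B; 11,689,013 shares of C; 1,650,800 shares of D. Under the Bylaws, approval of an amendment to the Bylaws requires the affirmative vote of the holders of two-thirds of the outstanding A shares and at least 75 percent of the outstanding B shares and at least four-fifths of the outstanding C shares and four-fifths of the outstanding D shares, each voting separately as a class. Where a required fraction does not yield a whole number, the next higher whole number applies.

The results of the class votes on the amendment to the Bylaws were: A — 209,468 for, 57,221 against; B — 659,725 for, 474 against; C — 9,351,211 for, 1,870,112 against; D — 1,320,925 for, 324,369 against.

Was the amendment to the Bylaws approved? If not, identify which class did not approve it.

Approved — every class gave the required vote.

A: 2/3 of 314202 = 209468; 209,468 required, 209,468 in favor — approved.
B: 3/4 of 879633 = 659724.75, rounded up to 659725; 659,725 required, 659,725 in favor — approved.
C: 4/5 of 11689013 = 9351210.40, rounded up to 9351211; 9,351,211 required, 9,351,211 in favor — approved.
D: 4/5 of 1650800 = 1320640; 1,320,640 required, 1,320,925 in favor — approved.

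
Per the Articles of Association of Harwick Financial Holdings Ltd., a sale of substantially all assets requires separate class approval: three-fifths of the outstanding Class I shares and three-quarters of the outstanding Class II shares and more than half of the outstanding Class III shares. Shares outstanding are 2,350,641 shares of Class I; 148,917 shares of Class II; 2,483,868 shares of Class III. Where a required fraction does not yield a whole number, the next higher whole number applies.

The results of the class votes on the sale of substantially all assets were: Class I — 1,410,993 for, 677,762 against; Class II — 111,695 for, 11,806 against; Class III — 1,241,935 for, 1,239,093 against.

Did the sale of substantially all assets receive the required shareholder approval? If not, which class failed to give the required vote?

Class I: 3/5 of 2350641 = 1410384.60, rounded up to 1410385; 1,410,385 required, 1,410,993 in favor — approved.
Class II: 3/4 of 148917 = 111687.75, rounded up to 111688; 111,688 required, 111,695 in favor — approved.
Class III: a majority of 2483868 is 1241935; 1,241,935 required, 1,241,935 in favor — approved.

Approved — every class gave the required vote.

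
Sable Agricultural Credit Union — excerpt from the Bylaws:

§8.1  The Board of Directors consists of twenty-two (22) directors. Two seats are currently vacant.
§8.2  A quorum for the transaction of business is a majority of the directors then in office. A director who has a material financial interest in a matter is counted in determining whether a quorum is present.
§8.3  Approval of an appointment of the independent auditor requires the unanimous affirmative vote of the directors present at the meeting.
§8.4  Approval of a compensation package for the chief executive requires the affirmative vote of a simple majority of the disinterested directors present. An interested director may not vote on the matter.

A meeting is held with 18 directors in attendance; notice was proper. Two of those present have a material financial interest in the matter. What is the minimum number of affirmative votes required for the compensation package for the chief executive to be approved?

The compensation package for the chief executive requires a majority of the disinterested directors present (18 − 2 = 16).
A majority of 16 is 9.

9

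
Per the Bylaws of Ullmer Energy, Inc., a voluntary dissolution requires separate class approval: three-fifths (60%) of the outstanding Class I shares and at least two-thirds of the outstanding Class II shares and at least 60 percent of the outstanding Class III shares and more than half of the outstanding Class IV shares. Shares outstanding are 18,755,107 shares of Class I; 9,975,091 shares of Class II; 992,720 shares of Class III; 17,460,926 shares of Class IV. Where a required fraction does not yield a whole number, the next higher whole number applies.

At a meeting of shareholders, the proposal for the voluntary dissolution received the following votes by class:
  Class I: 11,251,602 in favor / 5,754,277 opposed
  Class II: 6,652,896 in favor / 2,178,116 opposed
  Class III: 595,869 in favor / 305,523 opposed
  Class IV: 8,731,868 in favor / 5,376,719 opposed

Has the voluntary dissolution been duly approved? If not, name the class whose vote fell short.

Not approved — the Class I shares did not give the required vote.

Class I: 3/5 of 18755107 = 11253064.20, rounded up to 11253065; 11,253,065 required, 11,251,602 in favor — not approved.
Class II: 2/3 of 9975091 = 6650060.67, rounded up to 6650061; 6,650,061 required, 6,652,896 in favor — approved.
Class III: 3/5 of 992720 = 595632; 595,632 required, 595,869 in favor — approved.
Class IV: a majority of 17460926 is 8730464; 8,730,464 required, 8,731,868 in favor — approved.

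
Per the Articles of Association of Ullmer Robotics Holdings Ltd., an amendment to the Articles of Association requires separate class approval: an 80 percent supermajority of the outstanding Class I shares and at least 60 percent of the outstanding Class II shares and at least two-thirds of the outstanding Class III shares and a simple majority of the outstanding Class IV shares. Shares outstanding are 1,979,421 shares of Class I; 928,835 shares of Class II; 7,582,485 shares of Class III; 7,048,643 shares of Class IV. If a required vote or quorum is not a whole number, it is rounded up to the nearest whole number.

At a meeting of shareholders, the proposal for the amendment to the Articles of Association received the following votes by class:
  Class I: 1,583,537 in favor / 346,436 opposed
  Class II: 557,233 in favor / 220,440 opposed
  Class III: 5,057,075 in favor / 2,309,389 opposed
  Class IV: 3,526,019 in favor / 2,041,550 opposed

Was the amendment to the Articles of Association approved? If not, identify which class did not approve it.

Not approved — the Class II shares did not give the required vote.

Class I: 4/5 of 1979421 = 1583536.80, rounded up to 1583537; 1,583,537 required, 1,583,537 in favor — approved.
Class II: 3/5 of 928835 = 557301; 557,301 required, 557,233 in favor — not approved.
Class III: 2/3 of 7582485 = 5054990; 5,054,990 required, 5,057,075 in favor — approved.
Class IV: a majority of 7048643 is 3524322; 3,524,322 required, 3,526,019 in favor — approved.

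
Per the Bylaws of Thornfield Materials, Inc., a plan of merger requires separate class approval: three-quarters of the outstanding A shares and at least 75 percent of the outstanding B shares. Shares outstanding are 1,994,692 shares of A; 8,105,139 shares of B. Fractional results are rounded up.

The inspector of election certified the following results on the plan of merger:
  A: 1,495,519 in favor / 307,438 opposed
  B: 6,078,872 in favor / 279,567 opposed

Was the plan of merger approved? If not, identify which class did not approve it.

A: 3/4 of 1994692 = 1496019; 1,496,019 required, 1,495,519 in favor — not approved.
B: 3/4 of 8105139 = 6078854.25, rounded up to 6078855; 6,078,855 required, 6,078,872 in favor — approved.

Not approved — the A shares did not give the required vote.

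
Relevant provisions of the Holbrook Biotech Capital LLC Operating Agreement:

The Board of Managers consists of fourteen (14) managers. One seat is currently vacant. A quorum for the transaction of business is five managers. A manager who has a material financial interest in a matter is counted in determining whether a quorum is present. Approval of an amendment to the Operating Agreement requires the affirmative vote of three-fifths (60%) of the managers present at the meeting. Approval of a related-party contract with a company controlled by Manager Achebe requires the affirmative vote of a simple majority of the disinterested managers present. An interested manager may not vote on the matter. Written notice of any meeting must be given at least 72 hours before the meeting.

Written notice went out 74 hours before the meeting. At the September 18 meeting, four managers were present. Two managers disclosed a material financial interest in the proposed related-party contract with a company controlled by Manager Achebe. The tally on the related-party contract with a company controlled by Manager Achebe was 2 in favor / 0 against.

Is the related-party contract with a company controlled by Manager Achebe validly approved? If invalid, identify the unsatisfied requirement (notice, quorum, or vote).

Invalid — quorum requirement not satisfied.

Notice: 74 hours given; 72 required (74 ≥ 72). Satisfied.
Quorum: 4 present (interested managers count toward quorum); quorum is 5. Not satisfied.
Vote: the related-party contract with a company controlled by Manager Achebe requires a majority of the disinterested managers present (4 − 2 = 2). A majority of 2 is 2, so 2 affirmative votes are needed; 2 voted in favor. Satisfied. (Moot — without a quorum no business can be validly transacted.)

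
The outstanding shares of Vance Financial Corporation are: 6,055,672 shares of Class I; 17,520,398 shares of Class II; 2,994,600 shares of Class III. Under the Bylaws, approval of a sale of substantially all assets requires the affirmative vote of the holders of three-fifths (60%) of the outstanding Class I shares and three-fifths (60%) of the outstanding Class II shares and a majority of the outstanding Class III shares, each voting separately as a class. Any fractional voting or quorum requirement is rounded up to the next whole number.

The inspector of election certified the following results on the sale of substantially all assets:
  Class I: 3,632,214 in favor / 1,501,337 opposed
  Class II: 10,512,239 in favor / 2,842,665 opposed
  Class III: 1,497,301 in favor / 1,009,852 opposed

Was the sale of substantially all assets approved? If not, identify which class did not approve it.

Not approved — the Class I shares did not give the required vote.

Class I: 3/5 of 6055672 = 3633403.20, rounded up to 3633404; 3,633,404 required, 3,632,214 in favor — not approved.
Class II: 3/5 of 17520398 = 10512238.80, rounded up to 10512239; 10,512,239 required, 10,512,239 in favor — approved.
Class III: a majority of 2994600 is 1497301; 1,497,301 required, 1,497,301 in favor — approved.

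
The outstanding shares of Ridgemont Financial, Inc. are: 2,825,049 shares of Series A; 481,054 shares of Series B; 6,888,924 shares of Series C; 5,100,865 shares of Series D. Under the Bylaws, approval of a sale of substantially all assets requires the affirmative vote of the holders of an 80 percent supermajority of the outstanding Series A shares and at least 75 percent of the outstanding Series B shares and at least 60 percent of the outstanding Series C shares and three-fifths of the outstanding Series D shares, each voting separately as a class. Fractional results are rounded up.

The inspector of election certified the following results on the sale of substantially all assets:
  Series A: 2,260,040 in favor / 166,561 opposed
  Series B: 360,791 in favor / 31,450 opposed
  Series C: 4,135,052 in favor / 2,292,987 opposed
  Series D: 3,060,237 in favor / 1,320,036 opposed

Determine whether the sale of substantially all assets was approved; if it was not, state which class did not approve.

Series A: 4/5 of 2825049 = 2260039.20, rounded up to 2260040; 2,260,040 required, 2,260,040 in favor — approved.
Series B: 3/4 of 481054 = 360790.50, rounded up to 360791; 360,791 required, 360,791 in favor — approved.
Series C: 3/5 of 6888924 = 4133354.40, rounded up to 4133355; 4,133,355 required, 4,135,052 in favor — approved.
Series D: 3/5 of 5100865 = 3060519; 3,060,519 required, 3,060,237 in favor — not approved.

Not approved — the Series D shares did not give the required vote.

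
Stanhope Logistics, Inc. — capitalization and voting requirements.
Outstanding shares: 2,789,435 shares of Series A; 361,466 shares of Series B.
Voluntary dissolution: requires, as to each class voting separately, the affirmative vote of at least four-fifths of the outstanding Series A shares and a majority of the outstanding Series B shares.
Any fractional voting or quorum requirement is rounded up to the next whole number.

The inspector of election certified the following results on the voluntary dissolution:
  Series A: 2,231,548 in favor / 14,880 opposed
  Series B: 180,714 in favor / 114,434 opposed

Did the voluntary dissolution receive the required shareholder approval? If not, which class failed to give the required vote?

Series A: 4/5 of 2789435 = 2231548; 2,231,548 required, 2,231,548 in favor — approved.
Series B: a majority of 361466 is 180734; 180,734 required, 180,714 in favor — not approved.

Not approved — the Series B shares did not give the required vote.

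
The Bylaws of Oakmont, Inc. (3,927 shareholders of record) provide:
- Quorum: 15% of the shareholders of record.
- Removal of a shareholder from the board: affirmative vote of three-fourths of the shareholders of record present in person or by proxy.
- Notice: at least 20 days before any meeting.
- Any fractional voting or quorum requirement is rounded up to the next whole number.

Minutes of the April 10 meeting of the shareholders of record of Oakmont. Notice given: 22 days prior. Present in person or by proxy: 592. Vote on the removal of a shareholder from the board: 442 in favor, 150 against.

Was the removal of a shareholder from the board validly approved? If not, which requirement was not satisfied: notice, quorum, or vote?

Notice: 22 days given; 20 required. Satisfied.
Quorum: 15% of 3,927 = 589.05, rounded up to 590; 592 present. Satisfied.
Vote: requires three-fourths of those present (592); 3/4 of 592 = 444, so 444 needed; 442 in favor. Not satisfied.

Invalid — vote requirement not satisfied.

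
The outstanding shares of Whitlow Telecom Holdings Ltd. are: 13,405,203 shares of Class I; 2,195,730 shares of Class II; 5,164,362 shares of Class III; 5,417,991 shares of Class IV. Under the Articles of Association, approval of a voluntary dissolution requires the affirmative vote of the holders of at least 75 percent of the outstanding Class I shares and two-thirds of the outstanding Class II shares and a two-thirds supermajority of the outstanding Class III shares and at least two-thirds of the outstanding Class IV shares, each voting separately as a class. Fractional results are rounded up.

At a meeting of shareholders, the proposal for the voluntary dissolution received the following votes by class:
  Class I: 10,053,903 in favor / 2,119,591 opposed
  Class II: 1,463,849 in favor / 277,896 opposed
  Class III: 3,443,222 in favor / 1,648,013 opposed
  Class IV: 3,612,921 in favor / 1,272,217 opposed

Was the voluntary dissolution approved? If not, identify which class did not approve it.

Approved — every class gave the required vote.

Class I: 3/4 of 13405203 = 10053902.25, rounded up to 10053903; 10,053,903 required, 10,053,903 in favor — approved.
Class II: 2/3 of 2195730 = 1463820; 1,463,820 required, 1,463,849 in favor — approved.
Class III: 2/3 of 5164362 = 3442908; 3,442,908 required, 3,443,222 in favor — approved.
Class IV: 2/3 of 5417991 = 3611994; 3,611,994 required, 3,612,921 in favor — approved.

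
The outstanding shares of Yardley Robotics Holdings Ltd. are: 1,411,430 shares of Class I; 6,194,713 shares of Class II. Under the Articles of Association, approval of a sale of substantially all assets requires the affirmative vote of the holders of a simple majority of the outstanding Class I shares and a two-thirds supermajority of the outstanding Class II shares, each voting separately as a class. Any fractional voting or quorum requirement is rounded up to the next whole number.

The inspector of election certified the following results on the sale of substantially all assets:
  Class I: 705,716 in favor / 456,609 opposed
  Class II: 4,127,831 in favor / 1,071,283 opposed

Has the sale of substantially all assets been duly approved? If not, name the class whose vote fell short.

Class I: a majority of 1411430 is 705716; 705,716 required, 705,716 in favor — approved.
Class II: 2/3 of 6194713 = 4129808.67, rounded up to 4129809; 4,129,809 required, 4,127,831 in favor — not approved.

Not approved — the Class II shares did not give the required vote.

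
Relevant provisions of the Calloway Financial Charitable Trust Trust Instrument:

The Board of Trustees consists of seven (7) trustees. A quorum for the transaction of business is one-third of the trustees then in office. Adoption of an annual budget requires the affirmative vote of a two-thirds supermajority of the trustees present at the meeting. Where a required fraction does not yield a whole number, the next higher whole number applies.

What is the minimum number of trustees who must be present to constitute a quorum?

3

1/3 of 7 = 2.33, rounded up to 3.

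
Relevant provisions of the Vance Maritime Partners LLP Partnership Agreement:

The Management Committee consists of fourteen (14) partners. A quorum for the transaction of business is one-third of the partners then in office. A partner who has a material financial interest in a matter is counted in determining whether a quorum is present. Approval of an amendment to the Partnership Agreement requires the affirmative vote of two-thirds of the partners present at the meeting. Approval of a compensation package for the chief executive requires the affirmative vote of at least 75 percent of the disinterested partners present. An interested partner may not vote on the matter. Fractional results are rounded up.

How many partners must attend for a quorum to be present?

1/3 of 14 = 4.67, rounded up to 5.

5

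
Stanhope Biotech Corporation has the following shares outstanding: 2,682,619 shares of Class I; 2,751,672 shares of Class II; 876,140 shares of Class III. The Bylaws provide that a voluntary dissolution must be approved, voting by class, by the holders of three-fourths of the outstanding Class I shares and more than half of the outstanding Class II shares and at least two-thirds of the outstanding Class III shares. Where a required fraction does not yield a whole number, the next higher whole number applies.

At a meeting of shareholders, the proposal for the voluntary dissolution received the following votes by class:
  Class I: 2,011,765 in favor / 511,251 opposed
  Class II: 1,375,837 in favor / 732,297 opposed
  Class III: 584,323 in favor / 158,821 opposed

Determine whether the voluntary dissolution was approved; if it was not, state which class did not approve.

Class I: 3/4 of 2682619 = 2011964.25, rounded up to 2011965; 2,011,965 required, 2,011,765 in favor — not approved.
Class II: a majority of 2751672 is 1375837; 1,375,837 required, 1,375,837 in favor — approved.
Class III: 2/3 of 876140 = 584093.33, rounded up to 584094; 584,094 required, 584,323 in favor — approved.

Not approved — the Class I shares did not give the required vote.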